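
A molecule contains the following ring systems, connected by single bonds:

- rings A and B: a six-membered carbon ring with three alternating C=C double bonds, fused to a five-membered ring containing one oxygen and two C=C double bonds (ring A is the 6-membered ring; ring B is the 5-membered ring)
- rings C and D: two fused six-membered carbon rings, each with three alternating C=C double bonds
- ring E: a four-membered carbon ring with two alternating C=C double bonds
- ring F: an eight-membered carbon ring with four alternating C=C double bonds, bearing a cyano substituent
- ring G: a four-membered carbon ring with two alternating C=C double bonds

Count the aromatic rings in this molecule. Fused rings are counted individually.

Rings A and B form a fused bicyclic system (with one oxygen) with 9 sp² atoms and 10 π electrons from ring double bonds plus a heteroatom lone pair. 10 = 4(2)+2, so the system is aromatic and both rings count as aromatic (benzofuran).
Rings C and D form a fused bicyclic system with 10 sp² atoms and 10 π electrons from ring double bonds. 10 = 4(2)+2, so the system is aromatic and both rings count as aromatic (naphthalene).
Ring E has only sp² ring atoms; a planar conformation would have a fully conjugated π system of 4 electrons. But 4 = 4(1), which is 4n not 4n+2, so ring E is not aromatic (cyclobutadiene) — cyclobutadiene is antiaromatic and distorts to a rectangle.
Ring F has only sp² ring atoms; a planar conformation would have a fully conjugated π system of 8 electrons. But 8 = 4(2), which is 4n not 4n+2, so ring F is not aromatic (cyclooctatetraene) — cyclooctatetraene distorts into a non-planar tub to avoid antiaromaticity.
Ring G has only sp² ring atoms; a planar conformation would have a fully conjugated π system of 4 electrons. But 4 = 4(1), which is 4n not 4n+2, so ring G is not aromatic (cyclobutadiene) — cyclobutadiene is antiaromatic and distorts to a rectangle.
Aromatic: A, B, C, D. Total: 4.

4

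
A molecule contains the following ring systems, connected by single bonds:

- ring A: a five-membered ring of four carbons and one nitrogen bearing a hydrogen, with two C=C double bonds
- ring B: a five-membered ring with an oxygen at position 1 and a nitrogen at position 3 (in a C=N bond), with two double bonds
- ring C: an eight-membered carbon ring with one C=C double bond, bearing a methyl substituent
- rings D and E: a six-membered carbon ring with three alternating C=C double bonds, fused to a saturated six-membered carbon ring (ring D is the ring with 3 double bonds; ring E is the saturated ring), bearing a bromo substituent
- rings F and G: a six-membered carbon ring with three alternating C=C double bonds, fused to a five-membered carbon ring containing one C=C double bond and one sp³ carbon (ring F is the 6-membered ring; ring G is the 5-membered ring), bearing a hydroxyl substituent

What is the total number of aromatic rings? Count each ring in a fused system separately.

4

Ring A is planar and fully conjugated; 2 ring double bonds (4 π electrons) plus a heteroatom lone pair (2) give 6 π electrons. Since 6 = 4n+2 (n=1), ring A is aromatic (pyrrole).
Ring B is fully conjugated (every ring atom contributes a p orbital); 2 ring double bonds (4 π electrons) plus a heteroatom lone pair (2) give 6 π electrons. Since 6 = 4n+2 (n=1), ring B is aromatic (oxazole).
Ring C has six sp³ carbons, so it is not fully conjugated — not aromatic (cyclooctene).
Ring D is fully conjugated (every ring atom contributes a p orbital); 3 ring double bonds give 6 π electrons. 6 = 4(1)+2, so ring D is aromatic (benzene ring).
Ring E has four sp³ carbons, so it is not fully conjugated — not aromatic (cyclohexane ring).
Ring F is fully conjugated (every ring atom contributes a p orbital); 3 ring double bonds give 6 π electrons. That satisfies 4n+2 with n=1, so ring F is aromatic (benzene ring).
Ring G has one sp³ carbon, so it is not fully conjugated — not aromatic (cyclopentene ring).
Aromatic: A, B, D, F. Total: 4.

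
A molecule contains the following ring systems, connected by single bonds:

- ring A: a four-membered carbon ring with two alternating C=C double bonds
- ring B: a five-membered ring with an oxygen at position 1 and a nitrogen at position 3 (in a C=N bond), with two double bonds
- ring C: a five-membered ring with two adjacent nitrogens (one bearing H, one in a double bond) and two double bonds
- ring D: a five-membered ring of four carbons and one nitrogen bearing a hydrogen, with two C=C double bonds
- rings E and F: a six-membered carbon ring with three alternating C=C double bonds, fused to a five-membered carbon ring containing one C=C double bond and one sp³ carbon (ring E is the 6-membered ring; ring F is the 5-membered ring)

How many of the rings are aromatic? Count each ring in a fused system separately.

Ring A has only sp² ring atoms; a planar conformation would have a fully conjugated π system of 4 electrons. But 4 = 4(1), which is 4n not 4n+2, so ring A is not aromatic (cyclobutadiene) — cyclobutadiene is antiaromatic and distorts to a rectangle.
Ring B has a continuous p-orbital overlap around the ring; 2 ring double bonds (4 π electrons) plus a heteroatom lone pair (2) give 6 π electrons. That satisfies 4n+2 with n=1, so ring B is aromatic (oxazole).
Ring C has a continuous p-orbital overlap around the ring; 2 ring double bonds (4 π electrons) plus a heteroatom lone pair (2) give 6 π electrons. 6 = 4(1)+2, so ring C is aromatic (pyrazole).
Ring D is planar and fully conjugated; 2 ring double bonds (4 π electrons) plus a heteroatom lone pair (2) give 6 π electrons. 6 = 4(1)+2, so ring D is aromatic (pyrrole).
Ring E has a continuous p-orbital overlap around the ring; 3 ring double bonds give 6 π electrons. That satisfies 4n+2 with n=1, so ring E is aromatic (benzene ring).
Ring F has one sp³ carbon, so it is not fully conjugated — not aromatic (cyclopentene ring).
Aromatic: B, C, D, E. Total: 4.

4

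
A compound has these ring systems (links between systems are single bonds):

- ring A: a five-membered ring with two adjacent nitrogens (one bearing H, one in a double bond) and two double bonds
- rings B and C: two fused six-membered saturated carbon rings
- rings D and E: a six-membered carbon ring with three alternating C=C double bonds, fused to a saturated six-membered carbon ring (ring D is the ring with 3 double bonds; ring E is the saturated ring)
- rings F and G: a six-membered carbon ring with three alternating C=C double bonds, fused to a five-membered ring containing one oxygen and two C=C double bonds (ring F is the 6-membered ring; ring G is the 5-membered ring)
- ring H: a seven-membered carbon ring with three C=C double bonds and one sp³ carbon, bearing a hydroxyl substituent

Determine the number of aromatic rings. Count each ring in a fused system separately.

4

Ring A is fully conjugated (every ring atom contributes a p orbital); 2 ring double bonds (4 π electrons) plus a heteroatom lone pair (2) give 6 π electrons. 6 = 4(1)+2, so ring A is aromatic (pyrazole).
Ring B has only sp³ atoms, so it is not fully conjugated — not aromatic (cyclohexane ring).
Ring C has only sp³ atoms, so it is not fully conjugated — not aromatic (cyclohexane ring).
Ring D is fully conjugated (every ring atom contributes a p orbital); 3 ring double bonds give 6 π electrons. That satisfies 4n+2 with n=1, so ring D is aromatic (benzene ring).
Ring E has four sp³ carbons, so it is not fully conjugated — not aromatic (cyclohexane ring).
Rings F and G form a fused bicyclic system (with one oxygen) with 9 sp² atoms and 10 π electrons from ring double bonds plus a heteroatom lone pair. 10 = 4(2)+2, so the system is aromatic and both rings count as aromatic (benzofuran).
Ring H has one sp³ carbon, so it is not fully conjugated — not aromatic (cycloheptatriene).
Aromatic: A, D, F, G. Total: 4.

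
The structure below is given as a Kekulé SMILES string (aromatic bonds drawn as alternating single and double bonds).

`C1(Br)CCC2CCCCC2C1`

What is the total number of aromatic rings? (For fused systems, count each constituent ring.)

0

The SMILES encodes two fused six-membered saturated carbon rings.
The 6-membered ring has only sp³ atoms, so it is not fully conjugated — not aromatic (cyclohexane ring).
The second 6-membered ring has only sp³ atoms, so it is not fully conjugated — not aromatic (cyclohexane ring).
None of the rings are aromatic. Total: 0.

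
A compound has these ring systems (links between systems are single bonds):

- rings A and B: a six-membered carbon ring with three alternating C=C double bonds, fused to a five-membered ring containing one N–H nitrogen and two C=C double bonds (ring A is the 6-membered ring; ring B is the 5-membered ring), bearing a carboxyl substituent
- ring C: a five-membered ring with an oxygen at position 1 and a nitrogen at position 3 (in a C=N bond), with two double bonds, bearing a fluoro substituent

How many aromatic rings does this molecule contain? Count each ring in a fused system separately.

3

Rings A and B form a fused bicyclic system (with one N–H) with 9 sp² atoms and 10 π electrons from ring double bonds plus a heteroatom lone pair. 10 = 4(2)+2, so the system is aromatic and both rings count as aromatic (indole).
Ring C is fully conjugated (every ring atom contributes a p orbital); 2 ring double bonds (4 π electrons) plus a heteroatom lone pair (2) give 6 π electrons. 6 = 4(1)+2, so ring C is aromatic (oxazole).
Aromatic: A, B, C. Total: 3.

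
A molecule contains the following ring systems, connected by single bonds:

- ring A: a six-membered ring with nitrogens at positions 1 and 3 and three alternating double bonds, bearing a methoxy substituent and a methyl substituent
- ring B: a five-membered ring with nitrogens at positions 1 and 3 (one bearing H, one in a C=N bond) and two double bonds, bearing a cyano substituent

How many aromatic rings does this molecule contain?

Ring A is planar and fully conjugated; 3 ring double bonds give 6 π electrons. That satisfies 4n+2 with n=1, so ring A is aromatic (pyrimidine).
Ring B is planar and fully conjugated; 2 ring double bonds (4 π electrons) plus a heteroatom lone pair (2) give 6 π electrons. 6 = 4(1)+2, so ring B is aromatic (imidazole).
Aromatic: A, B. Total: 2.

2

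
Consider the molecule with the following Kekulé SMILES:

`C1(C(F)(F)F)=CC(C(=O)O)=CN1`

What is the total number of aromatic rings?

The SMILES encodes a five-membered ring of four carbons and one nitrogen bearing a hydrogen, with two C=C double bonds.
The 5-membered ring with one N–H is planar and fully conjugated; 2 ring double bonds (4 π electrons) plus a heteroatom lone pair (2) give 6 π electrons. Since 6 = 4n+2 (n=1), it is aromatic (pyrrole).

1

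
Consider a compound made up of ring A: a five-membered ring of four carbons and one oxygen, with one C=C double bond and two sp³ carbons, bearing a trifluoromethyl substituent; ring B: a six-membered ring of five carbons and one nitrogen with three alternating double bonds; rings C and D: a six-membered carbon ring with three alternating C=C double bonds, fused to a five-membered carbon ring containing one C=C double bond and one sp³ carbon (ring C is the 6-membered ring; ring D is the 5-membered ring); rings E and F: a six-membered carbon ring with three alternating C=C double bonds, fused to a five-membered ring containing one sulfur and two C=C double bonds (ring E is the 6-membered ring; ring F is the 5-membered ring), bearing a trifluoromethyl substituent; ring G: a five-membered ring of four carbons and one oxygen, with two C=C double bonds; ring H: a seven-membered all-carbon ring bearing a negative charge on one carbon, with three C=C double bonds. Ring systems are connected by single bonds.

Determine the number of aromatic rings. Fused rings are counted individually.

Ring A has two sp³ carbons, so it is not fully conjugated — not aromatic (2,3-dihydrofuran).
Ring B is fully conjugated (every ring atom contributes a p orbital); 3 ring double bonds give 6 π electrons. 6 = 4(1)+2, so ring B is aromatic (pyridine).
Ring C is fully conjugated (every ring atom contributes a p orbital); 3 ring double bonds give 6 π electrons. Since 6 = 4n+2 (n=1), ring C is aromatic (benzene ring).
Ring D has one sp³ carbon, so it is not fully conjugated — not aromatic (cyclopentene ring).
Rings E and F form a fused bicyclic system (with one sulfur) with 9 sp² atoms and 10 π electrons from ring double bonds plus a heteroatom lone pair. 10 = 4(2)+2, so the system is aromatic and both rings count as aromatic (benzothiophene).
Ring G is planar and fully conjugated; 2 ring double bonds (4 π electrons) plus a heteroatom lone pair (2) give 6 π electrons. Since 6 = 4n+2 (n=1), ring G is aromatic (furan).
Ring H has only sp² ring atoms; a planar conformation would have a fully conjugated π system of 8 electrons. But 8 = 4(2), which is 4n not 4n+2, so ring H is not aromatic (cycloheptatrienyl anion).
Aromatic: B, C, E, F, G. Total: 5.

5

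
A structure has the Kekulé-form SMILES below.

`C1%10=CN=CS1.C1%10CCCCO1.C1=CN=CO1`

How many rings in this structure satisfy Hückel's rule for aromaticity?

The SMILES encodes a five-membered ring with a sulfur at position 1 and a nitrogen at position 3 (in a C=N bond), with two double bonds; a six-membered saturated ring of five carbons and one oxygen; a five-membered ring with an oxygen at position 1 and a nitrogen at position 3 (in a C=N bond), with two double bonds.
The 5-membered ring with one sulfur and one =N– is planar and fully conjugated; 2 ring double bonds (4 π electrons) plus a heteroatom lone pair (2) give 6 π electrons. That satisfies 4n+2 with n=1, so it is aromatic (thiazole).
The 6-membered ring with one oxygen has only sp³ atoms, so it is not fully conjugated — not aromatic (tetrahydropyran).
The 5-membered ring with one oxygen and one =N– is fully conjugated (every ring atom contributes a p orbital); 2 ring double bonds (4 π electrons) plus a heteroatom lone pair (2) give 6 π electrons. Since 6 = 4n+2 (n=1), it is aromatic (oxazole).
2 of the 3 rings are aromatic. Total: 2.

2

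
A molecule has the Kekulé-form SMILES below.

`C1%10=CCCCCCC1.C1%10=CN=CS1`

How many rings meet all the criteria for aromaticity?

The SMILES encodes an eight-membered carbon ring with one C=C double bond; a five-membered ring with a sulfur at position 1 and a nitrogen at position 3 (in a C=N bond), with two double bonds.
The 8-membered ring has six sp³ carbons, so it is not fully conjugated — not aromatic (cyclooctene).
The 5-membered ring with one sulfur and one =N– has a continuous p-orbital overlap around the ring; 2 ring double bonds (4 π electrons) plus a heteroatom lone pair (2) give 6 π electrons. Since 6 = 4n+2 (n=1), it is aromatic (thiazole).
1 of the 2 rings is aromatic. Total: 1.

1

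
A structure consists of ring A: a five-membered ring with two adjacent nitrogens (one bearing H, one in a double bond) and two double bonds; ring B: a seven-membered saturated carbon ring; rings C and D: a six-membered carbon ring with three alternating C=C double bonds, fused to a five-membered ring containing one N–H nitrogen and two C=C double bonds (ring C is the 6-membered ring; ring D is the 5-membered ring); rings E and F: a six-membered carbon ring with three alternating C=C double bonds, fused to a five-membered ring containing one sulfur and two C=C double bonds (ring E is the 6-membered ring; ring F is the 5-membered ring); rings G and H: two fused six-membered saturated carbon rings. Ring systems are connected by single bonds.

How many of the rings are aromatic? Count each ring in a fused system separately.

5

Ring A is fully conjugated (every ring atom contributes a p orbital); 2 ring double bonds (4 π electrons) plus a heteroatom lone pair (2) give 6 π electrons. Since 6 = 4n+2 (n=1), ring A is aromatic (pyrazole).
Ring B has only sp³ atoms, so it is not fully conjugated — not aromatic (cycloheptane).
Rings C and D form a fused bicyclic system (with one N–H) with 9 sp² atoms and 10 π electrons from ring double bonds plus a heteroatom lone pair. 10 = 4(2)+2, so the system is aromatic and both rings count as aromatic (indole).
Rings E and F form a fused bicyclic system (with one sulfur) with 9 sp² atoms and 10 π electrons from ring double bonds plus a heteroatom lone pair. 10 = 4(2)+2, so the system is aromatic and both rings count as aromatic (benzothiophene).
Ring G has only sp³ atoms, so it is not fully conjugated — not aromatic (cyclohexane ring).
Ring H has only sp³ atoms, so it is not fully conjugated — not aromatic (cyclohexane ring).
Aromatic: A, C, D, E, F. Total: 5.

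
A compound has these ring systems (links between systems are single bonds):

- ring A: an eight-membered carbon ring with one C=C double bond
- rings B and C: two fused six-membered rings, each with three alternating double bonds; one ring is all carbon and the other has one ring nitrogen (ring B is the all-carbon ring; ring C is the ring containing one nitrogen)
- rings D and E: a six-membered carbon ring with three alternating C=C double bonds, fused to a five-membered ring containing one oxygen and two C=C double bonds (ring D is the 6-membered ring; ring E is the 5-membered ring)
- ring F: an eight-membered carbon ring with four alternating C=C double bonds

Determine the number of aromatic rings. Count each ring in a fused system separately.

Ring A has six sp³ carbons, so it is not fully conjugated — not aromatic (cyclooctene).
Rings B and C form a fused bicyclic system (with one nitrogen) with 10 sp² atoms and 10 π electrons from ring double bonds. 10 = 4(2)+2, so the system is aromatic and both rings count as aromatic (quinoline).
Rings D and E form a fused bicyclic system (with one oxygen) with 9 sp² atoms and 10 π electrons from ring double bonds plus a heteroatom lone pair. 10 = 4(2)+2, so the system is aromatic and both rings count as aromatic (benzofuran).
Ring F has only sp² ring atoms; a planar conformation would have a fully conjugated π system of 8 electrons. But 8 = 4(2), which is 4n not 4n+2, so ring F is not aromatic (cyclooctatetraene) — cyclooctatetraene distorts into a non-planar tub to avoid antiaromaticity.
Aromatic: B, C, D, E. Total: 4.

4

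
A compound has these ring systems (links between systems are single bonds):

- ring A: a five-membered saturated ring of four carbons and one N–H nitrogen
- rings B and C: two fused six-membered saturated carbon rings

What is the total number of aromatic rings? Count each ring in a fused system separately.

Ring A has only sp³ atoms, so it is not fully conjugated — not aromatic (pyrrolidine).
Ring B has only sp³ atoms, so it is not fully conjugated — not aromatic (cyclohexane ring).
Ring C has only sp³ atoms, so it is not fully conjugated — not aromatic (cyclohexane ring).
No ring is aromatic. Total: 0.

0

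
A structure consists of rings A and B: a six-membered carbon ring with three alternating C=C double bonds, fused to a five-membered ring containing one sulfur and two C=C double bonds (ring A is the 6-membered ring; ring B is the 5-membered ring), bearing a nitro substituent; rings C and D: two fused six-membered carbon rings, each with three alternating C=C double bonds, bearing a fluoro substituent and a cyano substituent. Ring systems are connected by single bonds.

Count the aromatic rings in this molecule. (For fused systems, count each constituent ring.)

Rings A and B form a fused bicyclic system (with one sulfur) with 9 sp² atoms and 10 π electrons from ring double bonds plus a heteroatom lone pair. 10 = 4(2)+2, so the system is aromatic and both rings count as aromatic (benzothiophene).
Rings C and D form a fused bicyclic system with 10 sp² atoms and 10 π electrons from ring double bonds. 10 = 4(2)+2, so the system is aromatic and both rings count as aromatic (naphthalene).
Aromatic: A, B, C, D. Total: 4.

4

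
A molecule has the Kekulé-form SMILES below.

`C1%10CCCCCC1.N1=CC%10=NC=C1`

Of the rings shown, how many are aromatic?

1

The SMILES encodes a seven-membered saturated carbon ring; a six-membered ring with nitrogens at positions 1 and 4 and three alternating double bonds.
The 7-membered ring has only sp³ atoms, so it is not fully conjugated — not aromatic (cycloheptane).
The 6-membered ring with two nitrogens (1,4) has a continuous p-orbital overlap around the ring; 3 ring double bonds give 6 π electrons. That satisfies 4n+2 with n=1, so it is aromatic (pyrazine).
1 of the 2 rings is aromatic. Total: 1.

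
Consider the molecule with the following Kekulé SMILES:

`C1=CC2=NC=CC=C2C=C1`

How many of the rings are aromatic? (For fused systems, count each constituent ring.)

2

The SMILES encodes two fused six-membered rings, each with three alternating double bonds; one ring is all carbon and the other has one ring nitrogen.
The fused 6/6-membered bicyclic (with one nitrogen) is a single π system with 10 sp² atoms and 10 π electrons from ring double bonds. 10 = 4(2)+2, so the system is aromatic and both rings count as aromatic (quinoline).
2 of the 2 rings are aromatic. Total: 2.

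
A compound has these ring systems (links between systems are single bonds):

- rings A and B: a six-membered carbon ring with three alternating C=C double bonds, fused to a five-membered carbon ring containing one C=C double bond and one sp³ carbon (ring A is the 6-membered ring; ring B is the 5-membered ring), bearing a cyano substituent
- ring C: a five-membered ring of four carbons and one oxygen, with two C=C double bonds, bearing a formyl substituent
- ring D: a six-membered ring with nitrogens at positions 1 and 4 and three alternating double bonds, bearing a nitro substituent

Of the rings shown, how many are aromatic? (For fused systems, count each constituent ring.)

Ring A is planar and fully conjugated; 3 ring double bonds give 6 π electrons. That satisfies 4n+2 with n=1, so ring A is aromatic (benzene ring).
Ring B has one sp³ carbon, so it is not fully conjugated — not aromatic (cyclopentene ring).
Ring C has a continuous p-orbital overlap around the ring; 2 ring double bonds (4 π electrons) plus a heteroatom lone pair (2) give 6 π electrons. Since 6 = 4n+2 (n=1), ring C is aromatic (furan).
Ring D is fully conjugated (every ring atom contributes a p orbital); 3 ring double bonds give 6 π electrons. Since 6 = 4n+2 (n=1), ring D is aromatic (pyrazine).
Aromatic: A, C, D. Total: 3.

3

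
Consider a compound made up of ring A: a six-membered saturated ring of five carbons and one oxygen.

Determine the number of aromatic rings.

0

Ring A has only sp³ atoms, so it is not fully conjugated — not aromatic (tetrahydropyran).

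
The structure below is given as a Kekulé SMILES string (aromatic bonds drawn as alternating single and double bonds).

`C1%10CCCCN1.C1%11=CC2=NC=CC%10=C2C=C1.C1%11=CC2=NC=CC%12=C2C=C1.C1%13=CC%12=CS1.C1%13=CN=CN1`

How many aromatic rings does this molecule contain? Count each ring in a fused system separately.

6

The SMILES encodes a six-membered saturated ring of five carbons and one N–H nitrogen; two fused six-membered rings, each with three alternating double bonds; one ring is all carbon and the other has one ring nitrogen; two fused six-membered rings, each with three alternating double bonds; one ring is all carbon and the other has one ring nitrogen; a five-membered ring of four carbons and one sulfur, with two C=C double bonds; a five-membered ring with nitrogens at positions 1 and 3 (one bearing H, one in a C=N bond) and two double bonds.
The 6-membered ring with one N–H has only sp³ atoms, so it is not fully conjugated — not aromatic (piperidine).
The fused 6/6-membered bicyclic (with one nitrogen) is a single π system with 10 sp² atoms and 10 π electrons from ring double bonds. 10 = 4(2)+2, so the system is aromatic and both rings count as aromatic (quinoline).
The fused 6/6-membered bicyclic (with one nitrogen) is a single π system with 10 sp² atoms and 10 π electrons from ring double bonds. 10 = 4(2)+2, so the system is aromatic and both rings count as aromatic (quinoline).
The 5-membered ring with one sulfur is fully conjugated (every ring atom contributes a p orbital); 2 ring double bonds (4 π electrons) plus a heteroatom lone pair (2) give 6 π electrons. Since 6 = 4n+2 (n=1), it is aromatic (thiophene).
The 5-membered ring with two nitrogens (one N–H, one =N–) is fully conjugated (every ring atom contributes a p orbital); 2 ring double bonds (4 π electrons) plus a heteroatom lone pair (2) give 6 π electrons. 6 = 4(1)+2, so it is aromatic (imidazole).
6 of the 7 rings are aromatic. Total: 6.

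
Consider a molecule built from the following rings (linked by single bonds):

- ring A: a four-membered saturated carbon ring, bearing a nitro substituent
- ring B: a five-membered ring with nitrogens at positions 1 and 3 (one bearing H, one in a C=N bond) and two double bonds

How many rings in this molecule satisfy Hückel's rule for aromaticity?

Ring A has only sp³ atoms, so it is not fully conjugated — not aromatic (cyclobutane).
Ring B has a continuous p-orbital overlap around the ring; 2 ring double bonds (4 π electrons) plus a heteroatom lone pair (2) give 6 π electrons. 6 = 4(1)+2, so ring B is aromatic (imidazole).
Aromatic: B. Total: 1.

1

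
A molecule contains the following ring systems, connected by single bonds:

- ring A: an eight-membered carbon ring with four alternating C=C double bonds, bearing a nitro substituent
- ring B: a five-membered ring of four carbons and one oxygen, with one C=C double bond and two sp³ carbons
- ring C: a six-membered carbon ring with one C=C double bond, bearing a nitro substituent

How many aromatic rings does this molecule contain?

0

Ring A has only sp² ring atoms; a planar conformation would have a fully conjugated π system of 8 electrons. But 8 = 4(2), which is 4n not 4n+2, so ring A is not aromatic (cyclooctatetraene) — cyclooctatetraene distorts into a non-planar tub to avoid antiaromaticity.
Ring B has two sp³ carbons, so it is not fully conjugated — not aromatic (2,3-dihydrofuran).
Ring C has four sp³ carbons, so it is not fully conjugated — not aromatic (cyclohexene).
No ring is aromatic. Total: 0.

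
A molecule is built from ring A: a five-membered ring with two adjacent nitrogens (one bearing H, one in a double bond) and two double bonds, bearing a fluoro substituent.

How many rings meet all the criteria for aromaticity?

Ring A is fully conjugated (every ring atom contributes a p orbital); 2 ring double bonds (4 π electrons) plus a heteroatom lone pair (2) give 6 π electrons. That satisfies 4n+2 with n=1, so ring A is aromatic (pyrazole).

1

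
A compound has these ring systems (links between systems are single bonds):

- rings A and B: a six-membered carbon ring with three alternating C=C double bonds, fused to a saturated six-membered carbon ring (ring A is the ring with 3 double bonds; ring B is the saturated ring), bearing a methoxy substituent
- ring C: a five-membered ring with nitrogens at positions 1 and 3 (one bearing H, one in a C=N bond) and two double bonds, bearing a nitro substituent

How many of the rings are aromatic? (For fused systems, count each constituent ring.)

Ring A is planar and fully conjugated; 3 ring double bonds give 6 π electrons. 6 = 4(1)+2, so ring A is aromatic (benzene ring).
Ring B has four sp³ carbons, so it is not fully conjugated — not aromatic (cyclohexane ring).
Ring C has a continuous p-orbital overlap around the ring; 2 ring double bonds (4 π electrons) plus a heteroatom lone pair (2) give 6 π electrons. That satisfies 4n+2 with n=1, so ring C is aromatic (imidazole).
Aromatic: A, C. Total: 2.

2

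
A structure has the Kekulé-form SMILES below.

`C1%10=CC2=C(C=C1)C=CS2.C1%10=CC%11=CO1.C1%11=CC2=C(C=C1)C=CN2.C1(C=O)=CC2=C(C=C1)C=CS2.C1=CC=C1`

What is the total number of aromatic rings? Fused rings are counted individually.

The SMILES encodes a six-membered carbon ring with three alternating C=C double bonds, fused to a five-membered ring containing one sulfur and two C=C double bonds; a five-membered ring of four carbons and one oxygen, with two C=C double bonds; a six-membered carbon ring with three alternating C=C double bonds, fused to a five-membered ring containing one N–H nitrogen and two C=C double bonds; a six-membered carbon ring with three alternating C=C double bonds, fused to a five-membered ring containing one sulfur and two C=C double bonds; a four-membered carbon ring with two alternating C=C double bonds.
The fused 6/5-membered bicyclic (with one sulfur) is a single π system with 9 sp² atoms and 10 π electrons from ring double bonds plus a heteroatom lone pair. 10 = 4(2)+2, so the system is aromatic and both rings count as aromatic (benzothiophene).
The 5-membered ring with one oxygen is fully conjugated (every ring atom contributes a p orbital); 2 ring double bonds (4 π electrons) plus a heteroatom lone pair (2) give 6 π electrons. Since 6 = 4n+2 (n=1), it is aromatic (furan).
The fused 6/5-membered bicyclic (with one N–H) is a single π system with 9 sp² atoms and 10 π electrons from ring double bonds plus a heteroatom lone pair. 10 = 4(2)+2, so the system is aromatic and both rings count as aromatic (indole).
The fused 6/5-membered bicyclic (with one sulfur) is a single π system with 9 sp² atoms and 10 π electrons from ring double bonds plus a heteroatom lone pair. 10 = 4(2)+2, so the system is aromatic and both rings count as aromatic (benzothiophene).
The 4-membered ring has only sp² ring atoms; a planar conformation would have a fully conjugated π system of 4 electrons. But 4 = 4(1), which is 4n not 4n+2, so it is not aromatic (cyclobutadiene) — cyclobutadiene is antiaromatic and distorts to a rectangle.
7 of the 8 rings are aromatic. Total: 7.

7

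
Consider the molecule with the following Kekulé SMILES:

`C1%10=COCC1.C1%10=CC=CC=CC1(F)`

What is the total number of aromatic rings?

0

The SMILES encodes a five-membered ring of four carbons and one oxygen, with one C=C double bond and two sp³ carbons; a seven-membered carbon ring with three C=C double bonds and one sp³ carbon.
The 5-membered ring with one oxygen has two sp³ carbons, so it is not fully conjugated — not aromatic (2,3-dihydrofuran).
The 7-membered ring has one sp³ carbon, so it is not fully conjugated — not aromatic (cycloheptatriene).
None of the rings are aromatic. Total: 0.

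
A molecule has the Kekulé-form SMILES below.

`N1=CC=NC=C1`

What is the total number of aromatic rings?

The SMILES encodes a six-membered ring with nitrogens at positions 1 and 4 and three alternating double bonds.
The 6-membered ring with two nitrogens (1,4) is fully conjugated (every ring atom contributes a p orbital); 3 ring double bonds give 6 π electrons. That satisfies 4n+2 with n=1, so it is aromatic (pyrazine).

1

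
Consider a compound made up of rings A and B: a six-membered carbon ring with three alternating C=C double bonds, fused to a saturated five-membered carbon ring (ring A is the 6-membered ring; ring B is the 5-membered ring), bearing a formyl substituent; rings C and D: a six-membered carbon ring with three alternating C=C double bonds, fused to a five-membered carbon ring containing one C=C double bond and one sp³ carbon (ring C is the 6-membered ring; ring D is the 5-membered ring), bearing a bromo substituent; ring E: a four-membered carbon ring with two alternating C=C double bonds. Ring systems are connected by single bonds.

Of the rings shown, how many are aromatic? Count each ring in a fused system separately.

2

Ring A has a continuous p-orbital overlap around the ring; 3 ring double bonds give 6 π electrons. 6 = 4(1)+2, so ring A is aromatic (benzene ring).
Ring B has three sp³ carbons, so it is not fully conjugated — not aromatic (cyclopentane ring).
Ring C has a continuous p-orbital overlap around the ring; 3 ring double bonds give 6 π electrons. That satisfies 4n+2 with n=1, so ring C is aromatic (benzene ring).
Ring D has one sp³ carbon, so it is not fully conjugated — not aromatic (cyclopentene ring).
Ring E has only sp² ring atoms; a planar conformation would have a fully conjugated π system of 4 electrons. But 4 = 4(1), which is 4n not 4n+2, so ring E is not aromatic (cyclobutadiene) — cyclobutadiene is antiaromatic and distorts to a rectangle.
Aromatic: A, C. Total: 2.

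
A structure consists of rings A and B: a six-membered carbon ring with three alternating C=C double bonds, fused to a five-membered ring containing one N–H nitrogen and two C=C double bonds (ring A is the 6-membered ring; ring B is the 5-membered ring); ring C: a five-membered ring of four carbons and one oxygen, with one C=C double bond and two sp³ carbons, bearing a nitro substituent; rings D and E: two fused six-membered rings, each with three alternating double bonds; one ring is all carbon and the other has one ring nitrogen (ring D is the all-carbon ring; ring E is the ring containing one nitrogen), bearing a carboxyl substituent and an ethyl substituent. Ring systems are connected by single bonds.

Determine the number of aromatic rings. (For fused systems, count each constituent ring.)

Rings A and B form a fused bicyclic system (with one N–H) with 9 sp² atoms and 10 π electrons from ring double bonds plus a heteroatom lone pair. 10 = 4(2)+2, so the system is aromatic and both rings count as aromatic (indole).
Ring C has two sp³ carbons, so it is not fully conjugated — not aromatic (2,3-dihydrofuran).
Rings D and E form a fused bicyclic system (with one nitrogen) with 10 sp² atoms and 10 π electrons from ring double bonds. 10 = 4(2)+2, so the system is aromatic and both rings count as aromatic (quinoline).
Aromatic: A, B, D, E. Total: 4.

4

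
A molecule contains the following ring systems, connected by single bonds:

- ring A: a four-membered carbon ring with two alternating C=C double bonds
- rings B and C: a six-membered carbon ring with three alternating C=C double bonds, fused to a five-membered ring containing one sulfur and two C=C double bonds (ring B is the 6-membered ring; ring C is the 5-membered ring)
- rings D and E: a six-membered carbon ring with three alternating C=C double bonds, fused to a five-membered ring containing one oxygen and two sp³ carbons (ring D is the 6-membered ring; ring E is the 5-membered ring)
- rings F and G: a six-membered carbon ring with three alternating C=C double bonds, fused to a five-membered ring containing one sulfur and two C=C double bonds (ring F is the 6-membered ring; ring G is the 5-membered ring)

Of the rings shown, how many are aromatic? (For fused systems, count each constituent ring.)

5

Ring A has only sp² ring atoms; a planar conformation would have a fully conjugated π system of 4 electrons. But 4 = 4(1), which is 4n not 4n+2, so ring A is not aromatic (cyclobutadiene) — cyclobutadiene is antiaromatic and distorts to a rectangle.
Rings B and C form a fused bicyclic system (with one sulfur) with 9 sp² atoms and 10 π electrons from ring double bonds plus a heteroatom lone pair. 10 = 4(2)+2, so the system is aromatic and both rings count as aromatic (benzothiophene).
Ring D has a continuous p-orbital overlap around the ring; 3 ring double bonds give 6 π electrons. 6 = 4(1)+2, so ring D is aromatic (benzene ring).
Ring E has two sp³ carbons, so it is not fully conjugated — not aromatic (oxolane ring).
Rings F and G form a fused bicyclic system (with one sulfur) with 9 sp² atoms and 10 π electrons from ring double bonds plus a heteroatom lone pair. 10 = 4(2)+2, so the system is aromatic and both rings count as aromatic (benzothiophene).
Aromatic: B, C, D, F, G. Total: 5.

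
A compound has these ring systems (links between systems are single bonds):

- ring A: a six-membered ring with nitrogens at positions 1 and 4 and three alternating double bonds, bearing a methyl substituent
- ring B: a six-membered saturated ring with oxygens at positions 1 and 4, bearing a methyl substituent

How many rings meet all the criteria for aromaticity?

Ring A has a continuous p-orbital overlap around the ring; 3 ring double bonds give 6 π electrons. 6 = 4(1)+2, so ring A is aromatic (pyrazine).
Ring B has only sp³ atoms, so it is not fully conjugated — not aromatic (1,4-dioxane).
Aromatic: A. Total: 1.

1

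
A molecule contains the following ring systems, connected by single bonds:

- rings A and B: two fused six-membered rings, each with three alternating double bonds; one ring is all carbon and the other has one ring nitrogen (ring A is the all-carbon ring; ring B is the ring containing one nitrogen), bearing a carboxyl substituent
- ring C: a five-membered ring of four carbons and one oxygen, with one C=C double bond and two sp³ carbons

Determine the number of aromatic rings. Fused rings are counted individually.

2

Rings A and B form a fused bicyclic system (with one nitrogen) with 10 sp² atoms and 10 π electrons from ring double bonds. 10 = 4(2)+2, so the system is aromatic and both rings count as aromatic (quinoline).
Ring C has two sp³ carbons, so it is not fully conjugated — not aromatic (2,3-dihydrofuran).
Aromatic: A, B. Total: 2.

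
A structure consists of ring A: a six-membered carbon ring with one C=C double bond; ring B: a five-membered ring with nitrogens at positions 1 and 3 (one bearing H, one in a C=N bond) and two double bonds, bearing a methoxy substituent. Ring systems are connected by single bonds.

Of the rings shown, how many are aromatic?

1

Ring A has four sp³ carbons, so it is not fully conjugated — not aromatic (cyclohexene).
Ring B is fully conjugated (every ring atom contributes a p orbital); 2 ring double bonds (4 π electrons) plus a heteroatom lone pair (2) give 6 π electrons. That satisfies 4n+2 with n=1, so ring B is aromatic (imidazole).
Aromatic: B. Total: 1.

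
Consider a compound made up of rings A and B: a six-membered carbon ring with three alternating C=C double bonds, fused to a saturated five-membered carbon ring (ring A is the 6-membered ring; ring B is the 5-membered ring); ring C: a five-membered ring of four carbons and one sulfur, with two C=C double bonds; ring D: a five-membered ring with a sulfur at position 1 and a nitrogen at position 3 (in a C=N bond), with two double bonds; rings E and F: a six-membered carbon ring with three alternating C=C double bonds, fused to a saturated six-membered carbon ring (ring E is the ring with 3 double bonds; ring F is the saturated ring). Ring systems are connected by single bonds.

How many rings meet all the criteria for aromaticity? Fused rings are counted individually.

4

Ring A is fully conjugated (every ring atom contributes a p orbital); 3 ring double bonds give 6 π electrons. 6 = 4(1)+2, so ring A is aromatic (benzene ring).
Ring B has three sp³ carbons, so it is not fully conjugated — not aromatic (cyclopentane ring).
Ring C is fully conjugated (every ring atom contributes a p orbital); 2 ring double bonds (4 π electrons) plus a heteroatom lone pair (2) give 6 π electrons. Since 6 = 4n+2 (n=1), ring C is aromatic (thiophene).
Ring D is planar and fully conjugated; 2 ring double bonds (4 π electrons) plus a heteroatom lone pair (2) give 6 π electrons. That satisfies 4n+2 with n=1, so ring D is aromatic (thiazole).
Ring E is fully conjugated (every ring atom contributes a p orbital); 3 ring double bonds give 6 π electrons. 6 = 4(1)+2, so ring E is aromatic (benzene ring).
Ring F has four sp³ carbons, so it is not fully conjugated — not aromatic (cyclohexane ring).
Aromatic: A, C, D, E. Total: 4.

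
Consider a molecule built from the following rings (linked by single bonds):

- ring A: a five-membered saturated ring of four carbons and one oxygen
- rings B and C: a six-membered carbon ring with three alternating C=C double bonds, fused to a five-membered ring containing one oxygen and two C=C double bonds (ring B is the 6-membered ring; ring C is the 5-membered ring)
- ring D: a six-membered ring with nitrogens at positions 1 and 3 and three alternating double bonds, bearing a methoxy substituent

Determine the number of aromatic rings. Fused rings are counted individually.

3

Ring A has only sp³ atoms, so it is not fully conjugated — not aromatic (tetrahydrofuran).
Rings B and C form a fused bicyclic system (with one oxygen) with 9 sp² atoms and 10 π electrons from ring double bonds plus a heteroatom lone pair. 10 = 4(2)+2, so the system is aromatic and both rings count as aromatic (benzofuran).
Ring D has a continuous p-orbital overlap around the ring; 3 ring double bonds give 6 π electrons. Since 6 = 4n+2 (n=1), ring D is aromatic (pyrimidine).
Aromatic: B, C, D. Total: 3.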